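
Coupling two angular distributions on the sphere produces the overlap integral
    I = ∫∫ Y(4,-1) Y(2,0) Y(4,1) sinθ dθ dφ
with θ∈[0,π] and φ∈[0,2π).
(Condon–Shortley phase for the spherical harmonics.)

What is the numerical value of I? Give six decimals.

m-sum 0 ✓  L=10 even ✓  2≤4≤6 ✓
Π(2lᵢ+1) = 9×5×9 = 405
triangle coeff Δ(4,2,4) = 1/13860
Σ_t [0,2]: t=0:+1/192 t=1:−1/36 t=2:+1/192 = -5/288
(3j)²=20/693 [(4 2 4; 0 0 0)], sign=-1
Σ_t [0,2]: t=0:+1/480 t=1:−1/48 t=2:+1/144 = -17/1440
(3j)²=289/13860 [(4 2 4; -1 0 1)], sign=+1
⇒ 4πI² = 1445/5929
I = (-1)√(1445/5929/(4π)) = -0.13926381

-0.139264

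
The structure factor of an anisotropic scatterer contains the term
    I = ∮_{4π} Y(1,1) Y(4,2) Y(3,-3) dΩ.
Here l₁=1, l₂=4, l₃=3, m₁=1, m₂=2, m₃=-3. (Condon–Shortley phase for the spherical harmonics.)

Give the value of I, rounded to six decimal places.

0.061558

m-sum 0 ✓  L=8 even ✓  3≤3≤5 ✓
Π(2lᵢ+1) = 3×9×7 = 189
triangle coeff Δ(1,4,3) = 1/252
Σ_t [1,1]: t=1:−1/36 = -1/36
(3j)²=4/63 [(1 4 3; 0 0 0)], sign=+1
Σ_t [0,0]: t=0:+1/1440 = 1/1440
(3j)²=1/252 [(1 4 3; 1 2 -3)], sign=+1
⇒ 4πI² = 1/21
I = (+1)√(1/21/(4π)) = 0.06155813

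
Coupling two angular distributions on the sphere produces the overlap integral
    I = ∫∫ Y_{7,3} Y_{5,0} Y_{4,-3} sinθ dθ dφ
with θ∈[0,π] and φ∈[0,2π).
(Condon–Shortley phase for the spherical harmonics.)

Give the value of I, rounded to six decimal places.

0.133348

Checks pass: Σm=0; 16 even; l₃=4∈[2,12].
(2·7+1)(2·5+1)(2·4+1) = 1485
Δ: 8! 6! 2! / 17! → 1/6126120
sum: t=3:−1/69120 t=4:+1/20736 t=5:−1/69120 = 1/51840
3j²(7 5 4; 0 0 0) = Δ·Π!·Σ² = 280/21879  (sign +1)
sum: t=3:−1/172800 t=4:+1/414720 = -7/2073600
3j²(7 5 4; 3 0 -3) = Δ·Π!·Σ² = 343/29172  (sign +1)
combine: 4πI² = 1485·280/21879·343/29172 = 120050/537251
take √, sign +1: I = 0.13334832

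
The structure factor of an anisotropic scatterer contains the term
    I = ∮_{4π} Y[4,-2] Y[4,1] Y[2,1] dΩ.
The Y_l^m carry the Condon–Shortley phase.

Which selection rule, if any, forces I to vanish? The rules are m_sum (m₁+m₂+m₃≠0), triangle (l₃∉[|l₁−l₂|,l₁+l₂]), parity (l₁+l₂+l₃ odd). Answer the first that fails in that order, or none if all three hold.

none

azimuthal sum: -2 + 1 + 1 = 0  ✓
0 ≤ 2 ≤ 8 (triangle on l)  ✓
L = 4 + 4 + 2 = 10 (even)  ✓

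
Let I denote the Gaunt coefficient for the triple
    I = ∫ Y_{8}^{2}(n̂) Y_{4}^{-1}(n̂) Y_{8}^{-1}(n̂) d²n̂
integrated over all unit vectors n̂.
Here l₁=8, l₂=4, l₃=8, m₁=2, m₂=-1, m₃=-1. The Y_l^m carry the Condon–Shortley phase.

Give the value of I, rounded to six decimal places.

m-sum 0 ✓  L=20 even ✓  4≤8≤12 ✓
Π(2lᵢ+1) = 17×9×17 = 2601
triangle coeff Δ(8,4,8) = 1/185175900
Σ_t [0,4]: t=0:+1/557383680 t=1:−1/21772800 t=2:+1/8294400 t=3:−1/21772800 t=4:+1/557383680 = 1/30965760
(3j)²=36/4199 [(8 4 8; 0 0 0)], sign=+1
Σ_t [0,3]: t=0:+1/74649600 t=1:−1/14515200 t=2:+1/23224320 t=3:−1/313528320 = -7/447897600
(3j)²=343/75582 [(8 4 8; 2 -1 -1)], sign=+1
⇒ 4πI² = 6174/61009
I = (+1)√(6174/61009/(4π)) = 0.08973904

0.089739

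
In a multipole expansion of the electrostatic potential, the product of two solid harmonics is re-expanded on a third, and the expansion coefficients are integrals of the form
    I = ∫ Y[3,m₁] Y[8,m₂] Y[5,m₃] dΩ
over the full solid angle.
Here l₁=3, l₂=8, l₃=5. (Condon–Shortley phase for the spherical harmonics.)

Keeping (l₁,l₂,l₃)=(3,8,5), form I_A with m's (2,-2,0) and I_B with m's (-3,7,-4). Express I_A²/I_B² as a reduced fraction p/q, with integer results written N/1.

216/715

l's match ⇒ only the (l;m) 3-j factors differ between A and B.
A: triangle coeff Δ(3,8,5) = 1/136136; Σ_t [1,1]: t=1:−1/1728000 = -1/1728000; (3j)²=27/2431 [(3 8 5; 2 -2 0)], sign=+1
B: triangle coeff Δ(3,8,5) = 1/136136; Σ_t [6,6]: t=6:+1/261273600 = 1/261273600; (3j)²=5/136 [(3 8 5; -3 7 -4)], sign=-1
I_A²/I_B² = (27/2431)/(5/136) = 216/715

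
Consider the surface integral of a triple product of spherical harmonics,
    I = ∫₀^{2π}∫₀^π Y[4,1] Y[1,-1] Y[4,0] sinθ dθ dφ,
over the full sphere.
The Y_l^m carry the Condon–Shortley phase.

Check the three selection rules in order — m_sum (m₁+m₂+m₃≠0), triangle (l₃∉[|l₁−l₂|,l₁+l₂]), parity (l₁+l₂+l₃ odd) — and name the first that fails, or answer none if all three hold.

Σmᵢ = 0  ✓
l₃∈[|l₁−l₂|,l₁+l₂]=[3,5], have l₃=4  ✓
Σlᵢ = 9 ⇒ odd  ✗

parity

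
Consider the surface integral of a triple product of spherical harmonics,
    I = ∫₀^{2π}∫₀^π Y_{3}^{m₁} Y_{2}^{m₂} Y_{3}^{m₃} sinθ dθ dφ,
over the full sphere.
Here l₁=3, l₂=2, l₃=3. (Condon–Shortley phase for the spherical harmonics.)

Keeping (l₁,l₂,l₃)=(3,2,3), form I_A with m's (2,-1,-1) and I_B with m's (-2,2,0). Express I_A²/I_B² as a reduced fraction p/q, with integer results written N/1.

l's match ⇒ only the (l;m) 3-j factors differ between A and B.
A: triangle coeff Δ(3,2,3) = 1/3780; Σ_t [0,1]: t=0:+1/12 t=1:−1/48 = 1/16; (3j)²=1/28 [(3 2 3; 2 -1 -1)], sign=+1
B: triangle coeff Δ(3,2,3) = 1/3780; Σ_t [2,2]: t=2:+1/24 = 1/24; (3j)²=1/21 [(3 2 3; -2 2 0)], sign=-1
I_A²/I_B² = (1/28)/(1/21) = 3/4

3/4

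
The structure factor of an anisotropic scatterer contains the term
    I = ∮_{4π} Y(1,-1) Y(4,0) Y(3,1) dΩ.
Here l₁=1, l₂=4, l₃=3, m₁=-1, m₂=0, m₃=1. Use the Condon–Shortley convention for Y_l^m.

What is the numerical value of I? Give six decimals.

0.150786

Checks pass: Σm=0; 8 even; l₃=3∈[3,5].
(2·1+1)(2·4+1)(2·3+1) = 189
Δ: 2! 0! 6! / 9! → 1/252
sum: t=1:−1/36 = -1/36
3j²(1 4 3; 0 0 0) = Δ·Π!·Σ² = 4/63  (sign +1)
sum: t=2:+1/96 = 1/96
3j²(1 4 3; -1 0 1) = Δ·Π!·Σ² = 1/42  (sign +1)
combine: 4πI² = 189·4/63·1/42 = 2/7
take √, sign +1: I = 0.15078601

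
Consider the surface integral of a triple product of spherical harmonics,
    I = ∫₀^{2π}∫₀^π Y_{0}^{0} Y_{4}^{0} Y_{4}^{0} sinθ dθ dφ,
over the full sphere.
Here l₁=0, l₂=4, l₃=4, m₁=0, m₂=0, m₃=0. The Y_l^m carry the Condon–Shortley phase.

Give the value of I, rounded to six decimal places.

0.282095

m-sum 0 ✓  L=8 even ✓  4≤4≤4 ✓
Π(2lᵢ+1) = 1×9×9 = 81
triangle coeff Δ(0,4,4) = 1/9
Σ_t [0,0]: t=0:+1/576 = 1/576
(3j)²=1/9 [(0 4 4; 0 0 0)], sign=+1
(m-triple is (0,0,0) — same symbol as above.)
⇒ 4πI² = 1/1
I = (+1)√(1/1/(4π)) = 0.28209479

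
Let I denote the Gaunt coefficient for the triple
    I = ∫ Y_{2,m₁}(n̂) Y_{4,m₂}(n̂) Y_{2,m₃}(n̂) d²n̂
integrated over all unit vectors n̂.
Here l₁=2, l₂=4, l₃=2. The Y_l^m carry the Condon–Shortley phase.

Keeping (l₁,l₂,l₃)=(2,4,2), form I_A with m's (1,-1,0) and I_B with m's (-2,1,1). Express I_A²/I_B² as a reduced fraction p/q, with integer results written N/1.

6/1

Shared (l₁,l₂,l₃)=(2,4,2): N and (l;000)² cancel in I_A²/I_B².
A: Δ = 4!·0!·4!/9! = 1/630; Racah Σ t=1..1: t=1:−1/24 = -1/24; ⇒ 3j(2 4 2; 1 -1 0)² = 1/21, sgn -1
B: Δ = 4!·0!·4!/9! = 1/630; Racah Σ t=4..4: t=4:+1/144 = 1/144; ⇒ 3j(2 4 2; -2 1 1)² = 1/126, sgn -1
I_A²/I_B² = (1/21)/(1/126) = 6/1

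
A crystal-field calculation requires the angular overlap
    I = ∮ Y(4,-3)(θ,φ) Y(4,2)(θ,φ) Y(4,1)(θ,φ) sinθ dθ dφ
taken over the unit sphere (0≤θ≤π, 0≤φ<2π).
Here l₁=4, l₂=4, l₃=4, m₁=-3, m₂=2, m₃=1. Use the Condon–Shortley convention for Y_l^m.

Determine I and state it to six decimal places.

Rules hold: Σm=0, L=12 even, 0≤4≤8.
N = 9·9·9 = 729
Δ = 4!·4!·4!/13! = 1/450450
Racah Σ t=0..4: t=0:+1/13824 t=1:−1/216 t=2:+1/64 t=3:−1/216 t=4:+1/13824 = 5/768
⇒ 3j(4 4 4; 0 0 0)² = 18/1001, sgn +1
Racah Σ t=3..4: t=3:−1/864 t=4:+1/576 = 1/1728
⇒ 3j(4 4 4; -3 2 1)² = 5/1287, sgn -1
4πI² = N·(3j₀)²·(3jₘ)² = 7290/143143
I = -1·√(0.0509281/4π) = -0.06366105

-0.063661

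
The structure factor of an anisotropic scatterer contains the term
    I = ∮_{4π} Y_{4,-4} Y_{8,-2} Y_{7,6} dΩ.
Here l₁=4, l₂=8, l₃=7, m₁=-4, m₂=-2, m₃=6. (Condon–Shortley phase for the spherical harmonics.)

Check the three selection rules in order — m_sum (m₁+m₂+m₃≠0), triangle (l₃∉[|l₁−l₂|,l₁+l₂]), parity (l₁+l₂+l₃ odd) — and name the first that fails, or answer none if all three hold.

parity

m₁+m₂+m₃ = -4 − 2 + 6 = 0  ✓
triangle: |4−8|=4 ≤ l₃=7 ≤ 4+8=12  ✓
parity: l₁+l₂+l₃ = 19 is odd  ✗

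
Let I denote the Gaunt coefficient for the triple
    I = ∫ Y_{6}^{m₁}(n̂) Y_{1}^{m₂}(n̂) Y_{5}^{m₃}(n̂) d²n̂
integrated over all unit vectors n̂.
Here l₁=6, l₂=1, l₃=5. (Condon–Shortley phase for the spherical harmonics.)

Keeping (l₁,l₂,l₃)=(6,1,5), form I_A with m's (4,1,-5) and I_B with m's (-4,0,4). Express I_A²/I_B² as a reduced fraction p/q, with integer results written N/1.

1/20

Same 6,1,5: normalisation and zero-m 3j drop out of the ratio.
A: Δ: 2! 10! 0! / 13! → 1/858; sum: t=2:+1/7257600 = 1/7257600; 3j²(6 1 5; 4 1 -5) = Δ·Π!·Σ² = 1/858  (sign +1)
B: Δ: 2! 10! 0! / 13! → 1/858; sum: t=1:−1/362880 = -1/362880; 3j²(6 1 5; -4 0 4) = Δ·Π!·Σ² = 10/429  (sign +1)
I_A²/I_B² = (1/858)/(10/429) = 1/20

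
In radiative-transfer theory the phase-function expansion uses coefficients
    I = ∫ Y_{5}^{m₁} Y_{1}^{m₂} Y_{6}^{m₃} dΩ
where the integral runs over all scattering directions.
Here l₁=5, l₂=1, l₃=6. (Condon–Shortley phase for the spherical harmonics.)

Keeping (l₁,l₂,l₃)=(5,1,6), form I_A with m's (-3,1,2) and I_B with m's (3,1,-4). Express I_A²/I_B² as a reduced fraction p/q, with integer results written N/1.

2/15

l's match ⇒ only the (l;m) 3-j factors differ between A and B.
A: triangle coeff Δ(5,1,6) = 1/858; Σ_t [0,0]: t=0:+1/161280 = 1/161280; (3j)²=1/143 [(5 1 6; -3 1 2)], sign=+1
B: triangle coeff Δ(5,1,6) = 1/858; Σ_t [0,0]: t=0:+1/161280 = 1/161280; (3j)²=15/286 [(5 1 6; 3 1 -4)], sign=+1
I_A²/I_B² = (1/143)/(15/286) = 2/15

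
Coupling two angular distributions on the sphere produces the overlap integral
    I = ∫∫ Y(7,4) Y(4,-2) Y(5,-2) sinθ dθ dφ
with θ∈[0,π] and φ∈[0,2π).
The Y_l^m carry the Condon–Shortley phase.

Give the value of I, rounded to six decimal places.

0.139828

Rules hold: Σm=0, L=16 even, 3≤5≤11.
N = 15·9·11 = 1485
Δ = 6!·8!·2!/17! = 1/6126120
Racah Σ t=2..4: t=2:+1/69120 t=3:−1/20736 t=4:+1/69120 = -1/51840
⇒ 3j(7 4 5; 0 0 0)² = 280/21879, sgn +1
Racah Σ t=0..2: t=0:+1/1036800 t=1:−1/172800 t=2:+1/483840 = -1/362880
⇒ 3j(7 4 5; 4 -2 -2)² = 20/1547, sgn +1
4πI² = N·(3j₀)²·(3jₘ)² = 12000/48841
I = +1·√(0.245695/4π) = 0.13982777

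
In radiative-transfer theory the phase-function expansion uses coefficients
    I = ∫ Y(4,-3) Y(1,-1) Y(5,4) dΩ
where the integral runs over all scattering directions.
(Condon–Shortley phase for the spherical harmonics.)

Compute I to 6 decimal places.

0.294638

Checks pass: Σm=0; 10 even; l₃=5∈[3,5].
(2·4+1)(2·1+1)(2·5+1) = 297
Δ: 0! 8! 2! / 11! → 1/495
sum: t=0:+1/576 = 1/576
3j²(4 1 5; 0 0 0) = Δ·Π!·Σ² = 5/99  (sign -1)
sum: t=0:+1/10080 = 1/10080
3j²(4 1 5; -3 -1 4) = Δ·Π!·Σ² = 4/55  (sign -1)
combine: 4πI² = 297·5/99·4/55 = 12/11
take √, sign +1: I = 0.29463840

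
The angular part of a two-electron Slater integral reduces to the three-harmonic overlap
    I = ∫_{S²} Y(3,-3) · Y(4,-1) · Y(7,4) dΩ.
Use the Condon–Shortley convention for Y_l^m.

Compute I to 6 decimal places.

Rules hold: Σm=0, L=14 even, 1≤7≤7.
N = 7·9·15 = 945
Δ = 0!·6!·8!/15! = 1/45045
Racah Σ t=0..0: t=0:+1/20736 = 1/20736
⇒ 3j(3 4 7; 0 0 0)² = 35/1287, sgn -1
Racah Σ t=0..0: t=0:+1/518400 = 1/518400
⇒ 3j(3 4 7; -3 -1 4)² = 2/195, sgn -1
4πI² = N·(3j₀)²·(3jₘ)² = 490/1859
I = +1·√(0.263583/4π) = 0.14482829

0.144828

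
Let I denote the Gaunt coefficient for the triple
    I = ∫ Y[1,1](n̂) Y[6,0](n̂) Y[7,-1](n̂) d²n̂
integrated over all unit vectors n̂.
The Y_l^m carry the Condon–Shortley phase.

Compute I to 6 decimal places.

Rules hold: Σm=0, L=14 even, 5≤7≤7.
N = 3·13·15 = 585
Δ = 0!·2!·12!/15! = 1/1365
Racah Σ t=0..0: t=0:+1/518400 = 1/518400
⇒ 3j(1 6 7; 0 0 0)² = 7/195, sgn -1
Racah Σ t=0..0: t=0:+1/1036800 = 1/1036800
⇒ 3j(1 6 7; 1 0 -1)² = 4/195, sgn +1
4πI² = N·(3j₀)²·(3jₘ)² = 28/65
I = -1·√(0.430769/4π) = -0.18514731

-0.185147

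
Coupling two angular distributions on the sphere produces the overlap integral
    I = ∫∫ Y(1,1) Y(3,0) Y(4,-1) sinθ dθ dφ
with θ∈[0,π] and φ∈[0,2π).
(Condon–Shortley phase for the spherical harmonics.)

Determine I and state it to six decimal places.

-0.194664

m-sum 0 ✓  L=8 even ✓  2≤4≤4 ✓
Π(2lᵢ+1) = 3×7×9 = 189
triangle coeff Δ(1,3,4) = 1/252
Σ_t [0,0]: t=0:+1/36 = 1/36
(3j)²=4/63 [(1 3 4; 0 0 0)], sign=+1
Σ_t [0,0]: t=0:+1/72 = 1/72
(3j)²=5/126 [(1 3 4; 1 0 -1)], sign=-1
⇒ 4πI² = 10/21
I = (-1)√(10/21/(4π)) = -0.19466390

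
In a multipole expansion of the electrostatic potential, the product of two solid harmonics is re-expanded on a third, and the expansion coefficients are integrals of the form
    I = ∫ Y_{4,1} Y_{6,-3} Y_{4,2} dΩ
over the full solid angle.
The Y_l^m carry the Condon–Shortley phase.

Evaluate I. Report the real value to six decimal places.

m-sum 0 ✓  L=14 even ✓  2≤4≤10 ✓
Π(2lᵢ+1) = 9×13×9 = 1053
triangle coeff Δ(4,6,4) = 1/1261260
Σ_t [2,4]: t=2:+1/4608 t=3:−1/1296 t=4:+1/4608 = -7/20736
(3j)²=20/1287 [(4 6 4; 0 0 0)], sign=-1
Σ_t [1,3]: t=1:−1/11520 t=2:+1/5760 t=3:−1/51840 = 7/103680
(3j)²=7/858 [(4 6 4; 1 -3 2)], sign=+1
⇒ 4πI² = 210/1573
I = (-1)√(210/1573/(4π)) = -0.10307192

-0.103072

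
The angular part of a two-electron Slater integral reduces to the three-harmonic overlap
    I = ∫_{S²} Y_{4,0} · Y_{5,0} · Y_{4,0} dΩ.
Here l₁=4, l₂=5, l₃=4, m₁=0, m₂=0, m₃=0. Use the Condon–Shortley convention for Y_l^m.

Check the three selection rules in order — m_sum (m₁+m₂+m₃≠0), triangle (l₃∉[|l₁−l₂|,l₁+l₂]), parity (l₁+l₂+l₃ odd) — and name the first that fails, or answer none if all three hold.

parity

Σmᵢ = 0  ✓
l₃∈[|l₁−l₂|,l₁+l₂]=[1,9], have l₃=4  ✓
Σlᵢ = 13 ⇒ odd  ✗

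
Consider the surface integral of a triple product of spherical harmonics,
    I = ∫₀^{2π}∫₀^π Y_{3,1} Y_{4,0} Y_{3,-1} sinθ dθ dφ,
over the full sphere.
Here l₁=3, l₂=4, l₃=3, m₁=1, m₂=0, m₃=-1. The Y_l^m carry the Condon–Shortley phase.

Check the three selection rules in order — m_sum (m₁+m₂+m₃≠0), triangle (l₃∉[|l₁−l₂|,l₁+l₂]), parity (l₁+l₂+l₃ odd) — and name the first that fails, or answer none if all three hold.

m₁+m₂+m₃ = 1 + 0 − 1 = 0  ✓
triangle: |3−4|=1 ≤ l₃=3 ≤ 3+4=7  ✓
parity: l₁+l₂+l₃ = 10 is even  ✓

none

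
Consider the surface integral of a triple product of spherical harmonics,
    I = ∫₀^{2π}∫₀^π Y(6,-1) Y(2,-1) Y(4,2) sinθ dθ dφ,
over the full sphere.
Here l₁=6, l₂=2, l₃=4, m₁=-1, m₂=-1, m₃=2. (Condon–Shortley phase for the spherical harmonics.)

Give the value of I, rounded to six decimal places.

-0.133065

m-sum 0 ✓  L=12 even ✓  4≤4≤8 ✓
Π(2lᵢ+1) = 13×5×9 = 585
triangle coeff Δ(6,2,4) = 1/6435
Σ_t [2,2]: t=2:+1/2304 = 1/2304
(3j)²=5/143 [(6 2 4; 0 0 0)], sign=+1
Σ_t [1,1]: t=1:−1/8640 = -1/8640
(3j)²=14/1287 [(6 2 4; -1 -1 2)], sign=-1
⇒ 4πI² = 350/1573
I = (-1)√(350/1573/(4π)) = -0.13306527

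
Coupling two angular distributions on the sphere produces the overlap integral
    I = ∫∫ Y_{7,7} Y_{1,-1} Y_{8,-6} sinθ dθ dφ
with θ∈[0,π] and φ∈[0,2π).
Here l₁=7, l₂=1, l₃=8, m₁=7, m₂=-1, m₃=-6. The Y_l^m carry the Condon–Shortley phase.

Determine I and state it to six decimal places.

Rules hold: Σm=0, L=16 even, 6≤8≤8.
N = 15·3·17 = 765
Δ = 0!·14!·2!/17! = 1/2040
Racah Σ t=0..0: t=0:+1/25401600 = 1/25401600
⇒ 3j(7 1 8; 0 0 0)² = 8/255, sgn +1
Racah Σ t=0..0: t=0:+1/174356582400 = 1/174356582400
⇒ 3j(7 1 8; 7 -1 -6)² = 1/2040, sgn +1
4πI² = N·(3j₀)²·(3jₘ)² = 1/85
I = +1·√(0.0117647/4π) = 0.03059748

0.030597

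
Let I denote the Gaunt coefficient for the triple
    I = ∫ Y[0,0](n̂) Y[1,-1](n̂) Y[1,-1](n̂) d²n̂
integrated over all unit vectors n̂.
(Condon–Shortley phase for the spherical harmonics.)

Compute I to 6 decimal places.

0.000000

Σmᵢ = -2 ≠ 0, so the φ-integral vanishes; I = 0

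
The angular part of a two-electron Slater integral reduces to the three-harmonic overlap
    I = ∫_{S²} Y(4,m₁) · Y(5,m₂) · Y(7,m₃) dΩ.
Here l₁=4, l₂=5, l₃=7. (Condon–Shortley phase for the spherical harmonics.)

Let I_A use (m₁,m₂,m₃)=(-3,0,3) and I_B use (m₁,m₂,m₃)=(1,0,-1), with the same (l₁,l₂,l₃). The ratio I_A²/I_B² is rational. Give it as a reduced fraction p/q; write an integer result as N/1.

1029/529

Same 4,5,7: normalisation and zero-m 3j drop out of the ratio.
A: Δ: 2! 6! 8! / 17! → 1/6126120; sum: t=1:−1/414720 t=2:+1/172800 = 7/2073600; 3j²(4 5 7; -3 0 3) = Δ·Π!·Σ² = 343/29172  (sign +1)
B: Δ: 2! 6! 8! / 17! → 1/6126120; sum: t=0:+1/51840 t=1:−1/27648 t=2:+1/172800 = -23/2073600; 3j²(4 5 7; 1 0 -1) = Δ·Π!·Σ² = 529/87516  (sign -1)
I_A²/I_B² = (343/29172)/(529/87516) = 1029/529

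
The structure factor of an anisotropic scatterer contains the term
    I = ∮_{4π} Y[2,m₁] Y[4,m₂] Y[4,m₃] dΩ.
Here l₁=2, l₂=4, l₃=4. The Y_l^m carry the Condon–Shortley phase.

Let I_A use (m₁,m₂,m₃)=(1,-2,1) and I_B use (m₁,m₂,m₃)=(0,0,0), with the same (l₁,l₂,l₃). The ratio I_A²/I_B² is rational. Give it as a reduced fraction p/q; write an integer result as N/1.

l's match ⇒ only the (l;m) 3-j factors differ between A and B.
A: triangle coeff Δ(2,4,4) = 1/13860; Σ_t [0,1]: t=0:+1/96 t=1:−1/240 = 1/160; (3j)²=27/1540 [(2 4 4; 1 -2 1)], sign=-1
B: triangle coeff Δ(2,4,4) = 1/13860; Σ_t [0,2]: t=0:+1/192 t=1:−1/36 t=2:+1/192 = -5/288; (3j)²=20/693 [(2 4 4; 0 0 0)], sign=-1
I_A²/I_B² = (27/1540)/(20/693) = 243/400

243/400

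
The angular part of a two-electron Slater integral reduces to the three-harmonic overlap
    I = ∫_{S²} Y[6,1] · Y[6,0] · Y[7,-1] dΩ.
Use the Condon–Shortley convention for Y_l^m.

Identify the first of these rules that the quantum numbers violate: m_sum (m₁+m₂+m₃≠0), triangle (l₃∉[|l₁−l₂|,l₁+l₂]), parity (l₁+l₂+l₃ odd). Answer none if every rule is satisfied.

m₁+m₂+m₃ = 1 + 0 − 1 = 0  ✓
triangle: |6−6|=0 ≤ l₃=7 ≤ 6+6=12  ✓
parity: l₁+l₂+l₃ = 19 is odd  ✗

parity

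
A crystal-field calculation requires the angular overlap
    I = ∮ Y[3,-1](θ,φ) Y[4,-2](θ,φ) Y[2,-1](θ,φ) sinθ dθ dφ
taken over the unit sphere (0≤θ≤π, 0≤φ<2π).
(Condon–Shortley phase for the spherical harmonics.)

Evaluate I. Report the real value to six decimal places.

m-sum = -1 − 2 − 1 = -4 ≠ 0 ⇒ I = 0

0.000000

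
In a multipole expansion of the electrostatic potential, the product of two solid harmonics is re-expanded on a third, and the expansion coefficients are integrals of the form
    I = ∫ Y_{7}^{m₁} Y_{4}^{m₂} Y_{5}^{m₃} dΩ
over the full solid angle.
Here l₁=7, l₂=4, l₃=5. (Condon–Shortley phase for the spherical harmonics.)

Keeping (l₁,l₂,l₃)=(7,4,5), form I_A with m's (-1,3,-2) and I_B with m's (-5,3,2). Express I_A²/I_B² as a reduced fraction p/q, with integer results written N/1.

1225/33

Same 7,4,5: normalisation and zero-m 3j drop out of the ratio.
A: Δ: 6! 8! 2! / 17! → 1/6126120; sum: t=5:−1/172800 t=6:+1/1036800 = -1/207360; 3j²(7 4 5; -1 3 -2) = Δ·Π!·Σ² = 245/14586  (sign +1)
B: Δ: 6! 8! 2! / 17! → 1/6126120; sum: t=5:−1/1209600 t=6:+1/1036800 = 1/7257600; 3j²(7 4 5; -5 3 2) = Δ·Π!·Σ² = 1/2210  (sign -1)
I_A²/I_B² = (245/14586)/(1/2210) = 1225/33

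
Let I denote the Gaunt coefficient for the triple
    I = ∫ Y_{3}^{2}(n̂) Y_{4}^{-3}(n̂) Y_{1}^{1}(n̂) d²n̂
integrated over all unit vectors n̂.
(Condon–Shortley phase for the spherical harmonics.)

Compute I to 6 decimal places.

-0.282095

Rules hold: Σm=0, L=8 even, 1≤1≤7.
N = 7·9·3 = 189
Δ = 6!·0!·2!/9! = 1/252
Racah Σ t=3..3: t=3:−1/36 = -1/36
⇒ 3j(3 4 1; 0 0 0)² = 4/63, sgn +1
Racah Σ t=1..1: t=1:−1/240 = -1/240
⇒ 3j(3 4 1; 2 -3 1)² = 1/12, sgn -1
4πI² = N·(3j₀)²·(3jₘ)² = 1/1
I = -1·√(1/4π) = -0.28209479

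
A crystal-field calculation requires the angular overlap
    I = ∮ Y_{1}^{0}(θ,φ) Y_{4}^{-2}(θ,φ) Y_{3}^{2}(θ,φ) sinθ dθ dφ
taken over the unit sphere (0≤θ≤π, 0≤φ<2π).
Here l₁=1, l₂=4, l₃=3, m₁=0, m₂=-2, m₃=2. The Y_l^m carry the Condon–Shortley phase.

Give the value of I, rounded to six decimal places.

Checks pass: Σm=0; 8 even; l₃=3∈[3,5].
(2·1+1)(2·4+1)(2·3+1) = 189
Δ: 2! 0! 6! / 9! → 1/252
sum: t=1:−1/36 = -1/36
3j²(1 4 3; 0 0 0) = Δ·Π!·Σ² = 4/63  (sign +1)
sum: t=1:−1/120 = -1/120
3j²(1 4 3; 0 -2 2) = Δ·Π!·Σ² = 1/21  (sign +1)
combine: 4πI² = 189·4/63·1/21 = 4/7
take √, sign +1: I = 0.21324362

0.213244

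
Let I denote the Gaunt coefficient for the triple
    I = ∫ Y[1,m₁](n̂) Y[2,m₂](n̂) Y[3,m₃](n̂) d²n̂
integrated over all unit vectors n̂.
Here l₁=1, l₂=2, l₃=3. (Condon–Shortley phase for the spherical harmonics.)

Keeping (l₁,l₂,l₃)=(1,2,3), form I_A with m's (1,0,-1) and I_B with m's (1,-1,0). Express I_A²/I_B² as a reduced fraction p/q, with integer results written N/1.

2/1

Same 1,2,3: normalisation and zero-m 3j drop out of the ratio.
A: Δ: 0! 2! 4! / 7! → 1/105; sum: t=0:+1/8 = 1/8; 3j²(1 2 3; 1 0 -1) = Δ·Π!·Σ² = 2/35  (sign +1)
B: Δ: 0! 2! 4! / 7! → 1/105; sum: t=0:+1/12 = 1/12; 3j²(1 2 3; 1 -1 0) = Δ·Π!·Σ² = 1/35  (sign -1)
I_A²/I_B² = (2/35)/(1/35) = 2/1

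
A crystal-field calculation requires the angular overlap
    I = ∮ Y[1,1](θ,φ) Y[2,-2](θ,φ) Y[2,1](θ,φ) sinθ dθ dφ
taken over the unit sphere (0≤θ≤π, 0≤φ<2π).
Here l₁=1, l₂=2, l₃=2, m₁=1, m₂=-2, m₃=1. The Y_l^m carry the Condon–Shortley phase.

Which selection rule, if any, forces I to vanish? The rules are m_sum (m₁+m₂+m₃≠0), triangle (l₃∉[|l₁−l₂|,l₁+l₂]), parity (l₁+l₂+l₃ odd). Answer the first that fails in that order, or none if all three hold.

parity

m₁+m₂+m₃ = 1 − 2 + 1 = 0  ✓
triangle: |1−2|=1 ≤ l₃=2 ≤ 1+2=3  ✓
parity: l₁+l₂+l₃ = 5 is odd  ✗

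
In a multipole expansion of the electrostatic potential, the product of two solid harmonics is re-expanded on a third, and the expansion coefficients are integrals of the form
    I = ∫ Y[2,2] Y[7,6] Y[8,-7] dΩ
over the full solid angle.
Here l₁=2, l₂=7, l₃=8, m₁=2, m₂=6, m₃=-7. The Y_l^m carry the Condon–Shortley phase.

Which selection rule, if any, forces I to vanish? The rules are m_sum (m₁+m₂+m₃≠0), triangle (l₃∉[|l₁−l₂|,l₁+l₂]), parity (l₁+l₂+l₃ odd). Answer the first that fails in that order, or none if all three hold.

m₁+m₂+m₃ = 2 + 6 − 7 = 1  ✗
triangle: |2−7|=5 ≤ l₃=8 ≤ 2+7=9
parity: l₁+l₂+l₃ = 17 is odd

m_sum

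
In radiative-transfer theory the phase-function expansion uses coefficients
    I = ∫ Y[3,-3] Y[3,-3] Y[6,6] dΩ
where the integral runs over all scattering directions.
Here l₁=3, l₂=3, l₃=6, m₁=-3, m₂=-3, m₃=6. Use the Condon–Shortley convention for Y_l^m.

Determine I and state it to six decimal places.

0.360342

Checks pass: Σm=0; 12 even; l₃=6∈[0,6].
(2·3+1)(2·3+1)(2·6+1) = 637
Δ: 0! 6! 6! / 13! → 1/12012
sum: t=0:+1/1296 = 1/1296
3j²(3 3 6; 0 0 0) = Δ·Π!·Σ² = 100/3003  (sign +1)
sum: t=0:+1/518400 = 1/518400
3j²(3 3 6; -3 -3 6) = Δ·Π!·Σ² = 1/13  (sign +1)
combine: 4πI² = 637·100/3003·1/13 = 700/429
take √, sign +1: I = 0.36034246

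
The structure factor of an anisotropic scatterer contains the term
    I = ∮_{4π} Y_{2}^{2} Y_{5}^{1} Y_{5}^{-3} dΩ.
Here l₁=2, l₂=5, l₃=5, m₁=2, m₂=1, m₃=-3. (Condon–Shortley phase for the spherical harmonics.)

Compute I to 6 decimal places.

0.171169

Rules hold: Σm=0, L=12 even, 3≤5≤7.
N = 5·11·11 = 605
Δ = 2!·2!·8!/13! = 1/38610
Racah Σ t=0..2: t=0:+1/2880 t=1:−1/576 t=2:+1/2880 = -1/960
⇒ 3j(2 5 5; 0 0 0)² = 10/429, sgn +1
Racah Σ t=0..0: t=0:+1/5760 = 1/5760
⇒ 3j(2 5 5; 2 1 -3)² = 56/2145, sgn +1
4πI² = N·(3j₀)²·(3jₘ)² = 560/1521
I = +1·√(0.368179/4π) = 0.17116875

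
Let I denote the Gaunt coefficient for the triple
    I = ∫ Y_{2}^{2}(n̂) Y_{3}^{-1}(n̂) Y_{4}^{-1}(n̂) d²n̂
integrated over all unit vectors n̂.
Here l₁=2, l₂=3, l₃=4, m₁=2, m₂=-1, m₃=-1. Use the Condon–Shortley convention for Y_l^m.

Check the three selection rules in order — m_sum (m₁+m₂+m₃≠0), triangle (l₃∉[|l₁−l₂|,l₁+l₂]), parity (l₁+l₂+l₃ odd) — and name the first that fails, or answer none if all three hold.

m₁+m₂+m₃ = 2 − 1 − 1 = 0  ✓
triangle: |2−3|=1 ≤ l₃=4 ≤ 2+3=5  ✓
parity: l₁+l₂+l₃ = 9 is odd  ✗

parity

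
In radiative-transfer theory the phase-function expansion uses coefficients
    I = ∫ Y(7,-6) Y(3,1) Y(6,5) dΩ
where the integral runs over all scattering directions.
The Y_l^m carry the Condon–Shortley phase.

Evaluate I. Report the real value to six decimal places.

Rules hold: Σm=0, L=16 even, 4≤6≤10.
N = 15·7·13 = 1365
Δ = 4!·10!·2!/17! = 1/2042040
Racah Σ t=1..3: t=1:−1/207360 t=2:+1/57600 t=3:−1/207360 = 1/129600
⇒ 3j(7 3 6; 0 0 0)² = 168/12155, sgn +1
Racah Σ t=3..4: t=3:−1/21772800 t=4:+1/17418240 = 1/87091200
⇒ 3j(7 3 6; -6 1 5)² = 11/14280, sgn -1
4πI² = N·(3j₀)²·(3jₘ)² = 21/1445
I = -1·√(0.0145329/4π) = -0.03400719

-0.034007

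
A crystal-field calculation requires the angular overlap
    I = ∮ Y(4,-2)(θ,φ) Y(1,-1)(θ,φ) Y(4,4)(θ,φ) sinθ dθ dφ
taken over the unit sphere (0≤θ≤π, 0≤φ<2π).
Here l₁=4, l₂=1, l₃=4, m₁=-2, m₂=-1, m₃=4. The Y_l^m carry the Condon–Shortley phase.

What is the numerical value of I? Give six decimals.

0.000000

Σmᵢ = 1 ≠ 0, so the φ-integral vanishes; I = 0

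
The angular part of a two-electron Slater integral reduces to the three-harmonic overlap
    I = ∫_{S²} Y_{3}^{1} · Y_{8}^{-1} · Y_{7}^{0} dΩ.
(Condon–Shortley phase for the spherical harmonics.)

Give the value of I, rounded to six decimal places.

-0.068135

m-sum 0 ✓  L=18 even ✓  5≤7≤11 ✓
Π(2lᵢ+1) = 7×17×15 = 1785
triangle coeff Δ(3,8,7) = 1/5290740
Σ_t [1,3]: t=1:−1/7257600 t=2:+1/2073600 t=3:−1/7257600 = 1/4838400
(3j)²=252/20995 [(3 8 7; 0 0 0)], sign=-1
Σ_t [0,2]: t=0:+1/29030400 t=1:−1/3110400 t=2:+1/4838400 = -1/12441600
(3j)²=343/125970 [(3 8 7; 1 -1 0)], sign=+1
⇒ 4πI² = 302526/5185765
I = (-1)√(302526/5185765/(4π)) = -0.06813496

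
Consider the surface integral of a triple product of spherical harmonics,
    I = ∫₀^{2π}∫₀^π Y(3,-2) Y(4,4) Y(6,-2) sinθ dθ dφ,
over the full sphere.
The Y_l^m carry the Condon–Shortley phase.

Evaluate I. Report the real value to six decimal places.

0.000000

L=13 odd ⇒ parity kills the (l;000) factor ⇒ I = 0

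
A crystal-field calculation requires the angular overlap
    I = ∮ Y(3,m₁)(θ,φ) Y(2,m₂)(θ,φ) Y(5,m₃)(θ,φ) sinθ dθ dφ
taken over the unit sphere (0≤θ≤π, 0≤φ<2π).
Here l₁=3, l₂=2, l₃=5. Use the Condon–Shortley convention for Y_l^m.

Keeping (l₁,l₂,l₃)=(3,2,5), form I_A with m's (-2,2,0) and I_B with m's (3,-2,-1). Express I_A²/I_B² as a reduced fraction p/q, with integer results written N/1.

5/1

l's match ⇒ only the (l;m) 3-j factors differ between A and B.
A: triangle coeff Δ(3,2,5) = 1/2310; Σ_t [0,0]: t=0:+1/2880 = 1/2880; (3j)²=1/462 [(3 2 5; -2 2 0)], sign=-1
B: triangle coeff Δ(3,2,5) = 1/2310; Σ_t [0,0]: t=0:+1/17280 = 1/17280; (3j)²=1/2310 [(3 2 5; 3 -2 -1)], sign=+1
I_A²/I_B² = (1/462)/(1/2310) = 5/1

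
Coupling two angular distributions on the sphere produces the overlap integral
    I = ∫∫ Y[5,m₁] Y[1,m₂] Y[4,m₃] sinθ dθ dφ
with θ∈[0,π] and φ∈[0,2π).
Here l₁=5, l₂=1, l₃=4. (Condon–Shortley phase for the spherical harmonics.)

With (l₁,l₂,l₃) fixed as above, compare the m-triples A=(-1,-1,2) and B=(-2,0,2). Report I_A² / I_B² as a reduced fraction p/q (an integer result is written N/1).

Shared (l₁,l₂,l₃)=(5,1,4): N and (l;000)² cancel in I_A²/I_B².
A: Δ = 2!·8!·0!/11! = 1/495; Racah Σ t=0..0: t=0:+1/2880 = 1/2880; ⇒ 3j(5 1 4; -1 -1 2)² = 2/165, sgn +1
B: Δ = 2!·8!·0!/11! = 1/495; Racah Σ t=1..1: t=1:−1/1440 = -1/1440; ⇒ 3j(5 1 4; -2 0 2)² = 7/165, sgn -1
I_A²/I_B² = (2/165)/(7/165) = 2/7

2/7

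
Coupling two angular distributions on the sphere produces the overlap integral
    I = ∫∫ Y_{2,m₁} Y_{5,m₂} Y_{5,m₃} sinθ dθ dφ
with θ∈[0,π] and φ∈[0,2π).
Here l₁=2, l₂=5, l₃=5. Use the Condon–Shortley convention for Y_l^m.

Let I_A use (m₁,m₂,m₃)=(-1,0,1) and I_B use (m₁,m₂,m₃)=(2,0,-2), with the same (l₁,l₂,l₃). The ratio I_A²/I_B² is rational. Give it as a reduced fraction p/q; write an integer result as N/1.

1/28

Same 2,5,5: normalisation and zero-m 3j drop out of the ratio.
A: Δ: 2! 2! 8! / 13! → 1/38610; sum: t=1:−1/1152 t=2:+1/1440 = -1/5760; 3j²(2 5 5; -1 0 1) = Δ·Π!·Σ² = 1/858  (sign -1)
B: Δ: 2! 2! 8! / 13! → 1/38610; sum: t=0:+1/2880 = 1/2880; 3j²(2 5 5; 2 0 -2) = Δ·Π!·Σ² = 14/429  (sign -1)
I_A²/I_B² = (1/858)/(14/429) = 1/28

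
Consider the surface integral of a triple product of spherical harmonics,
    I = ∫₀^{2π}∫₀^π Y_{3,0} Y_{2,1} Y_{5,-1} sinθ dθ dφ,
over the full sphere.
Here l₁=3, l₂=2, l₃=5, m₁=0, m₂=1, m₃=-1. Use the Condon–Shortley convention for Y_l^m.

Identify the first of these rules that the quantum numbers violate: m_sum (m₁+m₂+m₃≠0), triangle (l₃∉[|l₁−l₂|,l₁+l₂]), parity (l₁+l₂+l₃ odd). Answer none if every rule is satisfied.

none

azimuthal sum: 0 + 1 − 1 = 0  ✓
1 ≤ 5 ≤ 5 (triangle on l)  ✓
L = 3 + 2 + 5 = 10 (even)  ✓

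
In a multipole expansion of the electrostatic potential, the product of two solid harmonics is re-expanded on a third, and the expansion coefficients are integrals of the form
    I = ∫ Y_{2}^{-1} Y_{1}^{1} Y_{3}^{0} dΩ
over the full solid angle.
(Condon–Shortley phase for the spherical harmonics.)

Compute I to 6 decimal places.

0.143048

Checks pass: Σm=0; 6 even; l₃=3∈[1,3].
(2·2+1)(2·1+1)(2·3+1) = 105
Δ: 0! 4! 2! / 7! → 1/105
sum: t=0:+1/4 = 1/4
3j²(2 1 3; 0 0 0) = Δ·Π!·Σ² = 3/35  (sign -1)
sum: t=0:+1/12 = 1/12
3j²(2 1 3; -1 1 0) = Δ·Π!·Σ² = 1/35  (sign -1)
combine: 4πI² = 105·3/35·1/35 = 9/35
take √, sign +1: I = 0.14304817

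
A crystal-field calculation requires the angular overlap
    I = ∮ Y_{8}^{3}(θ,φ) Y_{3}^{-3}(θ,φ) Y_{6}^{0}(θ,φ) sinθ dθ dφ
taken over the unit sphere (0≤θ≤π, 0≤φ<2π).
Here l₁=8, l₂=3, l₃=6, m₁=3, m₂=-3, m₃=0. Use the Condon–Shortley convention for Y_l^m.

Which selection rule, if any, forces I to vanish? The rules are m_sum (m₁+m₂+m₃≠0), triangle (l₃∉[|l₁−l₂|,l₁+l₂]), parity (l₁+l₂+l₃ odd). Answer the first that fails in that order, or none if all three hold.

parity

azimuthal sum: 3 − 3 + 0 = 0  ✓
5 ≤ 6 ≤ 11 (triangle on l)  ✓
L = 8 + 3 + 6 = 17 (odd)  ✗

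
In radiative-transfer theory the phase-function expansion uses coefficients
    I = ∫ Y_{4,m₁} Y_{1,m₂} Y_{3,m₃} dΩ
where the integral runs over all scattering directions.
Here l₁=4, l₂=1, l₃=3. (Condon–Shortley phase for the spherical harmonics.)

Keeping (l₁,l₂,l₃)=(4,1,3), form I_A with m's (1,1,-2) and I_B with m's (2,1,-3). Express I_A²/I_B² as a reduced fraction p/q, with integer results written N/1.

3/1

l's match ⇒ only the (l;m) 3-j factors differ between A and B.
A: triangle coeff Δ(4,1,3) = 1/252; Σ_t [2,2]: t=2:+1/240 = 1/240; (3j)²=1/84 [(4 1 3; 1 1 -2)], sign=-1
B: triangle coeff Δ(4,1,3) = 1/252; Σ_t [2,2]: t=2:+1/1440 = 1/1440; (3j)²=1/252 [(4 1 3; 2 1 -3)], sign=+1
I_A²/I_B² = (1/84)/(1/252) = 3/1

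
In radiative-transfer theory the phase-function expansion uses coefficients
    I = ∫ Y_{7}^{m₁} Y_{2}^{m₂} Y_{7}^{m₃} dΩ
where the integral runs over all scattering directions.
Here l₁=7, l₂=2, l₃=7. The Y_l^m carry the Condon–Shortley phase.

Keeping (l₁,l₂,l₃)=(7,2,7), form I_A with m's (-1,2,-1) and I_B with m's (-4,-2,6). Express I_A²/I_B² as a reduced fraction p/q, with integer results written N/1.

Same 7,2,7: normalisation and zero-m 3j drop out of the ratio.
A: Δ: 2! 12! 2! / 17! → 1/185640; sum: t=2:+1/2073600 = 1/2073600; 3j²(7 2 7; -1 2 -1) = Δ·Π!·Σ² = 28/1105  (sign +1)
B: Δ: 2! 12! 2! / 17! → 1/185640; sum: t=0:+1/159667200 = 1/159667200; 3j²(7 2 7; -4 -2 6) = Δ·Π!·Σ² = 9/1190  (sign -1)
I_A²/I_B² = (28/1105)/(9/1190) = 392/117

392/117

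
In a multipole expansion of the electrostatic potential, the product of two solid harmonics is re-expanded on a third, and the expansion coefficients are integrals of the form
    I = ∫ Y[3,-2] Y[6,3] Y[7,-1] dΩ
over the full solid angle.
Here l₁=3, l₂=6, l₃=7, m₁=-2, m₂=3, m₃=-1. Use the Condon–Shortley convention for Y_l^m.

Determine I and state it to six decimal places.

Rules hold: Σm=0, L=16 even, 3≤7≤9.
N = 7·13·15 = 1365
Δ = 2!·4!·10!/17! = 1/2042040
Racah Σ t=0..2: t=0:+1/207360 t=1:−1/57600 t=2:+1/207360 = -1/129600
⇒ 3j(3 6 7; 0 0 0)² = 168/12155, sgn +1
Racah Σ t=1..2: t=1:−1/1935360 t=2:+1/362880 = 13/5806080
⇒ 3j(3 6 7; -2 3 -1)² = 195/10472, sgn +1
4πI² = N·(3j₀)²·(3jₘ)² = 12285/34969
I = +1·√(0.351311/4π) = 0.16720184

0.167202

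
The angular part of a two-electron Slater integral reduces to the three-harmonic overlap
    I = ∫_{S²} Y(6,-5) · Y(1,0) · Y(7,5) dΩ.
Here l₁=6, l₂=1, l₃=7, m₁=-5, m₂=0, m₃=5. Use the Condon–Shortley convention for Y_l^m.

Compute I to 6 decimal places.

-0.171413

m-sum 0 ✓  L=14 even ✓  5≤7≤7 ✓
Π(2lᵢ+1) = 13×3×15 = 585
triangle coeff Δ(6,1,7) = 1/1365
Σ_t [0,0]: t=0:+1/518400 = 1/518400
(3j)²=7/195 [(6 1 7; 0 0 0)], sign=-1
Σ_t [0,0]: t=0:+1/39916800 = 1/39916800
(3j)²=8/455 [(6 1 7; -5 0 5)], sign=+1
⇒ 4πI² = 24/65
I = (-1)√(24/65/(4π)) = -0.17141310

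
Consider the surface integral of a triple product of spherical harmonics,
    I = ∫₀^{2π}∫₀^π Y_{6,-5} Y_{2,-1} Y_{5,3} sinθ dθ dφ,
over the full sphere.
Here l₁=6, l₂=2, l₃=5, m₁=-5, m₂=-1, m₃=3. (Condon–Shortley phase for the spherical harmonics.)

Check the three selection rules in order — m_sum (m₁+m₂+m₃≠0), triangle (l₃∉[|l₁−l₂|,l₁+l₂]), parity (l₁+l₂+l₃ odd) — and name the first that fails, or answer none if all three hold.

azimuthal sum: -5 − 1 + 3 = -3  ✗
4 ≤ 5 ≤ 8 (triangle on l)
L = 6 + 2 + 5 = 13 (odd)

m_sum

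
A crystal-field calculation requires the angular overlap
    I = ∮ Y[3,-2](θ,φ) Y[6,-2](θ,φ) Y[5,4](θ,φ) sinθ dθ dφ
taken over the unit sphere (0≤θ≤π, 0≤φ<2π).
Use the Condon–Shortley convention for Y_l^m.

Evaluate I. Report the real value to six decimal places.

Checks pass: Σm=0; 14 even; l₃=5∈[3,9].
(2·3+1)(2·6+1)(2·5+1) = 1001
Δ: 4! 2! 8! / 15! → 1/675675
sum: t=1:−1/8640 t=2:+1/2304 t=3:−1/8640 = 7/34560
3j²(3 6 5; 0 0 0) = Δ·Π!·Σ² = 7/429  (sign -1)
sum: t=3:−1/60480 t=4:+1/967680 = -1/64512
3j²(3 6 5; -2 -2 4) = Δ·Π!·Σ² = 15/1001  (sign +1)
combine: 4πI² = 1001·7/429·15/1001 = 35/143
take √, sign -1: I = -0.13956004

-0.139560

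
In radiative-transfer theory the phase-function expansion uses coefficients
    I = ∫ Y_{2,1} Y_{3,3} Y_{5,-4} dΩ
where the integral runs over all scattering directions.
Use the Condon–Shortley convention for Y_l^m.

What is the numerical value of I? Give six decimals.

Rules hold: Σm=0, L=10 even, 1≤5≤5.
N = 5·7·11 = 385
Δ = 0!·4!·6!/11! = 1/2310
Racah Σ t=0..0: t=0:+1/144 = 1/144
⇒ 3j(2 3 5; 0 0 0)² = 10/231, sgn -1
Racah Σ t=0..0: t=0:+1/4320 = 1/4320
⇒ 3j(2 3 5; 1 3 -4)² = 2/55, sgn -1
4πI² = N·(3j₀)²·(3jₘ)² = 20/33
I = +1·√(0.606061/4π) = 0.21961050

0.219610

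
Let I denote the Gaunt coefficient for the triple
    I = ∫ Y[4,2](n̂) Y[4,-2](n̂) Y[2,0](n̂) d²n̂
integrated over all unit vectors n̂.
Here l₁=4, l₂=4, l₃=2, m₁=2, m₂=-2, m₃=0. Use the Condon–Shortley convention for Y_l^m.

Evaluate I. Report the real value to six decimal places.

m-sum 0 ✓  L=10 even ✓  0≤2≤8 ✓
Π(2lᵢ+1) = 9×9×5 = 405
triangle coeff Δ(4,4,2) = 1/13860
Σ_t [2,4]: t=2:+1/192 t=3:−1/36 t=4:+1/192 = -5/288
(3j)²=20/693 [(4 4 2; 0 0 0)], sign=-1
Σ_t [0,2]: t=0:+1/2880 t=1:−1/120 t=2:+1/192 = -1/360
(3j)²=16/3465 [(4 4 2; 2 -2 0)], sign=-1
⇒ 4πI² = 320/5929
I = (+1)√(320/5929/(4π)) = 0.06553591

0.065536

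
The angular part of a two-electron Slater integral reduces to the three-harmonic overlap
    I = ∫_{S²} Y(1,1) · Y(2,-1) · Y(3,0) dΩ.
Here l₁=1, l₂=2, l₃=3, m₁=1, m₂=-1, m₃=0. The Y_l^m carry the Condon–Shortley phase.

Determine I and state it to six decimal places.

0.143048

Rules hold: Σm=0, L=6 even, 1≤3≤3.
N = 3·5·7 = 105
Δ = 0!·2!·4!/7! = 1/105
Racah Σ t=0..0: t=0:+1/4 = 1/4
⇒ 3j(1 2 3; 0 0 0)² = 3/35, sgn -1
Racah Σ t=0..0: t=0:+1/12 = 1/12
⇒ 3j(1 2 3; 1 -1 0)² = 1/35, sgn -1
4πI² = N·(3j₀)²·(3jₘ)² = 9/35
I = +1·√(0.257143/4π) = 0.14304817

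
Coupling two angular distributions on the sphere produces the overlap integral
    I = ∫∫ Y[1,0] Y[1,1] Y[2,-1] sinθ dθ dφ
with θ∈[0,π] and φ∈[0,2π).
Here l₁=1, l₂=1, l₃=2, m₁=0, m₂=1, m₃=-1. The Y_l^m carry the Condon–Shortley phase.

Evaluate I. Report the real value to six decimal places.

-0.218510

Checks pass: Σm=0; 4 even; l₃=2∈[0,2].
(2·1+1)(2·1+1)(2·2+1) = 45
Δ: 0! 2! 2! / 5! → 1/30
sum: t=0:+1/1 = 1/1
3j²(1 1 2; 0 0 0) = Δ·Π!·Σ² = 2/15  (sign +1)
sum: t=0:+1/2 = 1/2
3j²(1 1 2; 0 1 -1) = Δ·Π!·Σ² = 1/10  (sign -1)
combine: 4πI² = 45·2/15·1/10 = 3/5
take √, sign -1: I = -0.21850969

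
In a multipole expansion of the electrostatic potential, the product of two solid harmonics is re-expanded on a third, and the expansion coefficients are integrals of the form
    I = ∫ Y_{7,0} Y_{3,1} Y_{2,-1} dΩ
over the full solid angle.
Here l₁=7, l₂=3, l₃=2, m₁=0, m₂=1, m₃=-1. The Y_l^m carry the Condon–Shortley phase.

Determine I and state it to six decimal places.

0.000000

triangle: need 4≤l₃≤10, have 2; I=0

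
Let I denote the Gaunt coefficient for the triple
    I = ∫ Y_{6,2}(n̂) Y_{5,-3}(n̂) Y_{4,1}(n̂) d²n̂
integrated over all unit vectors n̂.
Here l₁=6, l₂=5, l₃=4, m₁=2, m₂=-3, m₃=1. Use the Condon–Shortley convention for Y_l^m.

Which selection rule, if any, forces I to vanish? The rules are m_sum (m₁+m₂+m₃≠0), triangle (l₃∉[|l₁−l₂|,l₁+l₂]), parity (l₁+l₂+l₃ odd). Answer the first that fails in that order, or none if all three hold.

parity

azimuthal sum: 2 − 3 + 1 = 0  ✓
1 ≤ 4 ≤ 11 (triangle on l)  ✓
L = 6 + 5 + 4 = 15 (odd)  ✗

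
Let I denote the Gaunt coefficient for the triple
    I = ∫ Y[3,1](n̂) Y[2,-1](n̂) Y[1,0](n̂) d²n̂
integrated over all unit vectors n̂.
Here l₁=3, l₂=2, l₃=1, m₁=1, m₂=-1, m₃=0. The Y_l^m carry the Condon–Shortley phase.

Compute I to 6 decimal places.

Checks pass: Σm=0; 6 even; l₃=1∈[1,5].
(2·3+1)(2·2+1)(2·1+1) = 105
Δ: 4! 2! 0! / 7! → 1/105
sum: t=2:+1/4 = 1/4
3j²(3 2 1; 0 0 0) = Δ·Π!·Σ² = 3/35  (sign -1)
sum: t=1:−1/6 = -1/6
3j²(3 2 1; 1 -1 0) = Δ·Π!·Σ² = 8/105  (sign +1)
combine: 4πI² = 105·3/35·8/105 = 24/35
take √, sign -1: I = -0.23359668

-0.233597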